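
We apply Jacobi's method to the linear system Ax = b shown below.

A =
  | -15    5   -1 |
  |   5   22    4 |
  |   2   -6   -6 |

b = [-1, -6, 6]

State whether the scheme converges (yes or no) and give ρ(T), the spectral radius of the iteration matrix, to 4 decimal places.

Let D = diag(-15, 22, -6); L, U the strict triangles.
Jacobi: T = -D⁻¹(L+U), T[1,0] = -(5)/(22) = -0.2273; T[1,1] = 0.
  T[0,:] = [+0.0000 +0.3333 -0.0667]
  T[1,:] = [-0.2273 +0.0000 -0.1818]
  T[2,:] = [+0.3333 -1.0000 +0.0000]
|eigenvalues of T|: 0.4119, 0.2930, 0.2930.
ρ(T) = max|λ| = 0.4119; 0.4119 < 1 ⇒ converges.

yes, ρ = 0.4119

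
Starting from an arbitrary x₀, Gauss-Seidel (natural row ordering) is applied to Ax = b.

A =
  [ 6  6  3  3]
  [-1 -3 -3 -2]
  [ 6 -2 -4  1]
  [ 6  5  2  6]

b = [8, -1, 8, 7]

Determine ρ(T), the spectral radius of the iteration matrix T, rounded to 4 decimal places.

1.2664

Diagonal D = diag(6, -3, -4, 6); L, U strict lower/upper.
GS T = -(D+L)⁻¹U: row 0 first, T[0,2] = -(3)/(6) = -0.5000; later rows by forward substitution.
  T[0,:] = [+0.0000 -1.0000 -0.5000 -0.5000]
  T[1,:] = [+0.0000 +0.3333 -0.8333 -0.5000]
  T[2,:] = [+0.0000 -1.6667 -0.3333 -0.2500]
  T[3,:] = [+0.0000 +1.2778 +1.3056 +1.0000]
|λ(T)| sorted: 1.2664, 0.5970, 0.3307, 0.0000.
ρ(T) = max|λ| = 1.2664; 1.2664 > 1, so it fails to converge.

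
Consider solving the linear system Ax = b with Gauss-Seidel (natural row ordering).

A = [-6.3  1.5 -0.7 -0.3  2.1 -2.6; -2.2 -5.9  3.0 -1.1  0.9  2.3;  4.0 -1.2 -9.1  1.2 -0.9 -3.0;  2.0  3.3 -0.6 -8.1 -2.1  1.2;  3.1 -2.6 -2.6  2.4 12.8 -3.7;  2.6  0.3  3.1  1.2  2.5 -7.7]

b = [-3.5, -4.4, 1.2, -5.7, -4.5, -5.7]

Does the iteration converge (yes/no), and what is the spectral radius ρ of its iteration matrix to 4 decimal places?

Write A = D+L+U with D = diag(-6.3, -5.9, -9.1, -8.1, 12.8, -7.7).
T_GS = -(D+L)⁻¹U: row 0 first, T[0,3] = -(-0.3)/(-6.3) = -0.0476; later rows by forward substitution.
  T[0,:] = [+0.0000 +0.2381 -0.1111 -0.0476 +0.3333 -0.4127]
  T[1,:] = [+0.0000 -0.0888 +0.5499 -0.1687 +0.0282 +0.5437]
  T[2,:] = [+0.0000 +0.1164 -0.1214 +0.1332 +0.0439 -0.5828]
  T[3,:] = [+0.0000 +0.0140 +0.2056 -0.0903 -0.1687 +0.3109]
  T[4,:] = [+0.0000 -0.0547 +0.0754 +0.0213 -0.0344 +0.3228]
  T[5,:] = [+0.0000 +0.1082 -0.0084 +0.0238 +0.0939 -0.1995]
|eigenvalues of T|: 0.6874, 0.1654, 0.1654, 0.1466, 0.1466, 0.0000.
ρ(T) = max|λ| = 0.6874; 0.6874 < 1: convergent.

yes, ρ = 0.6874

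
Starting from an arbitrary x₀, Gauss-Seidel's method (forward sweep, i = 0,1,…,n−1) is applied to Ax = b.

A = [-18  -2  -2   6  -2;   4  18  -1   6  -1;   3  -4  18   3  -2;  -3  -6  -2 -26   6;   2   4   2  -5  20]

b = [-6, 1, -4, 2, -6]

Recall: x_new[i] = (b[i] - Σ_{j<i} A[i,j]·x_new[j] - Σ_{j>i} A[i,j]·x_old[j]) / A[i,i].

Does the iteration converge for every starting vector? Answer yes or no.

yes

Write A = D+L+U with D = diag(-18, 18, 18, -26, 20).
GS T = -(D+L)⁻¹U: row 0 first, T[0,3] = -(6)/(-18) = +0.3333; later rows by forward substitution.
  T[0,:] = [+0.0000 -0.1111 -0.1111 +0.3333 -0.1111]
  T[1,:] = [+0.0000 +0.0247 +0.0802 -0.4074 +0.0802]
  T[2,:] = [+0.0000 +0.0240 +0.0364 -0.3128 +0.1475]
  T[3,:] = [+0.0000 +0.0053 -0.0085 +0.0796 +0.2137]
  T[4,:] = [+0.0000 +0.0051 -0.0107 +0.0993 +0.0337]
|λ(T)| sorted: 0.2073, 0.0797, 0.0679, 0.0212, 0.0000.
ρ(T) = max|λ| = 0.2073; 0.2073 < 1: convergent.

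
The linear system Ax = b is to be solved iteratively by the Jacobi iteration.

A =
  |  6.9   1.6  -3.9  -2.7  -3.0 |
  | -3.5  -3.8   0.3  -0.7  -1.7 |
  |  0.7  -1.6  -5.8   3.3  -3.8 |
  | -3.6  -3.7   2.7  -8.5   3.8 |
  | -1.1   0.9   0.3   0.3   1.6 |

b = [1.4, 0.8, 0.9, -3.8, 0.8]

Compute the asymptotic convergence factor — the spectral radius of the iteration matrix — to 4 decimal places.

1.1305

Write A = D+L+U with D = diag(6.9, -3.8, -5.8, -8.5, 1.6).
Jacobi: T = -D⁻¹(L+U), T[1,4] = -(-1.7)/(-3.8) = -0.4474; T[1,1] = 0.
  T[0,:] = [+0.0000 -0.2319 +0.5652 +0.3913 +0.4348]
  T[1,:] = [-0.9211 +0.0000 +0.0789 -0.1842 -0.4474]
  T[2,:] = [+0.1207 -0.2759 +0.0000 +0.5690 -0.6552]
  T[3,:] = [-0.4235 -0.4353 +0.3176 +0.0000 +0.4471]
  T[4,:] = [+0.6875 -0.5625 -0.1875 -0.1875 +0.0000]
|roots of det(T-λI)|: 1.1305, 0.8014, 0.8014, 0.4020, 0.4020.
ρ = 1.1305; 1.1305 > 1: divergent.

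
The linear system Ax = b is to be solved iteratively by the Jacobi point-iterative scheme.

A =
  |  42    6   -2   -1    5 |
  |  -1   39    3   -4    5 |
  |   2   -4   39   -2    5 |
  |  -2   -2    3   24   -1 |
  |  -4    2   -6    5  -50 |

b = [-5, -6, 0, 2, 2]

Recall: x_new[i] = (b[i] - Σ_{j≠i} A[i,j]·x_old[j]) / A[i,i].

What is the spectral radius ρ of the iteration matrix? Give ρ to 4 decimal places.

Diagonal D = diag(42, 39, 39, 24, -50); L, U strict lower/upper.
T_J = -D⁻¹(L+U): T[0,4] = -(5)/(42) = -0.1190; T[0,0] = 0.
  T[0,:] = [+0.0000  -0.1429  +0.0476  +0.0238  -0.1190]
  T[1,:] = [+0.0256  +0.0000  -0.0769  +0.1026  -0.1282]
  T[2,:] = [-0.0513  +0.1026  +0.0000  +0.0513  -0.1282]
  T[3,:] = [+0.0833  +0.0833  -0.1250  +0.0000  +0.0417]
  T[4,:] = [-0.0800  +0.0400  -0.1200  +0.1000  +0.0000]
eigenvalue magnitudes: 0.2074, 0.1569, 0.1526, 0.1526, 0.0287.
spectral radius ρ = 0.2074; 0.2074 < 1 ⇒ converges.

0.2074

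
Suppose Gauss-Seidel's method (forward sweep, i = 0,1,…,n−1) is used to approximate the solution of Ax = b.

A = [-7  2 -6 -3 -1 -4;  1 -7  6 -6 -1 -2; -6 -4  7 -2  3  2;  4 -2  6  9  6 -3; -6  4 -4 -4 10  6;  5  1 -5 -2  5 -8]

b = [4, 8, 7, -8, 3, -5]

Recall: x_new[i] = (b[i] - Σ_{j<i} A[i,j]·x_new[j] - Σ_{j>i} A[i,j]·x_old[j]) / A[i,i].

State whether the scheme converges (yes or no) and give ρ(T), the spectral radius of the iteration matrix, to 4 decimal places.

no, ρ = 1.4900

Split A = D + L + U, D = diag(-7, -7, 7, 9, 10, -8).
GS T = -(D+L)⁻¹U: row 0 first, T[0,2] = -(-6)/(-7) = -0.8571; later rows by forward substitution.
  T[0,:] = [+0.0000  +0.2857  -0.8571  -0.4286  -0.1429  -0.5714]
  T[1,:] = [+0.0000  +0.0408  +0.7347  -0.9184  -0.1633  -0.3673]
  T[2,:] = [+0.0000  +0.2682  -0.3149  -0.6064  -0.6443  -0.9854]
  T[3,:] = [+0.0000  -0.2967  +0.7541  +0.3907  -0.2099  +1.1626]
  T[4,:] = [+0.0000  +0.1437  -0.6325  +0.0239  -0.3621  -0.7250]
  T[5,:] = [+0.0000  +0.1800  -0.8309  -0.0864  +0.1192  -0.5310]
eigenvalue magnitudes: 1.4900, 0.8044, 0.3849, 0.3849, 0.0985, 0.0000.
spectral radius ρ = 1.4900; 1.4900 > 1 ⇒ diverges.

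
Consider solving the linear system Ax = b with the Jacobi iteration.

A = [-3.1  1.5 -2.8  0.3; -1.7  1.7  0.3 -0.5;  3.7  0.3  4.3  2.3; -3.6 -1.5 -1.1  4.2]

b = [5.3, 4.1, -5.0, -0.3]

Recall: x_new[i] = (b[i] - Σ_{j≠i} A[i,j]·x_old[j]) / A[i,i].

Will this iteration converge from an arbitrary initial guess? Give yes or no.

Diagonal D = diag(-3.1, 1.7, 4.3, 4.2); L, U strict lower/upper.
Jacobi: T = -D⁻¹(L+U), T[3,1] = -(-1.5)/(4.2) = +0.3571; T[3,3] = 0.
  T[0,:] = [+0.0000, +0.4839, -0.9032, +0.0968]
  T[1,:] = [+1.0000, +0.0000, -0.1765, +0.2941]
  T[2,:] = [-0.8605, -0.0698, +0.0000, -0.5349]
  T[3,:] = [+0.8571, +0.3571, +0.2619, +0.0000]
|λ(T)| sorted: 1.3894, 0.8606, 0.3924, 0.3924.
ρ(T) = max|λ| = 1.3894; 1.3894 > 1 ⇒ diverges.

no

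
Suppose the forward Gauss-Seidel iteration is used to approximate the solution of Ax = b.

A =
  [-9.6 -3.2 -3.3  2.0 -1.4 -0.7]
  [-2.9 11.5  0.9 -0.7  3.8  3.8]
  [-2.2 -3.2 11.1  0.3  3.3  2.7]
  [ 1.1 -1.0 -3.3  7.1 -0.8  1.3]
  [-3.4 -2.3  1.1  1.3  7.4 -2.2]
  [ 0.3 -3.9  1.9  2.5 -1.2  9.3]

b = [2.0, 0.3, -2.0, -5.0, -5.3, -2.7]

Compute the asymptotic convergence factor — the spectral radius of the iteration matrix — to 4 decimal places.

0.5172

Split A = D + L + U, D = diag(-9.6, 11.5, 11.1, 7.1, 7.4, 9.3).
T_GS = -(D+L)⁻¹U: row 0 first, T[0,3] = -(2)/(-9.6) = +0.2083; later rows by forward substitution.
  T[0,:] = [+0.0000  -0.3333  -0.3438  +0.2083  -0.1458  -0.0729]
  T[1,:] = [+0.0000  -0.0841  -0.1649  +0.1134  -0.3672  -0.3488]
  T[2,:] = [+0.0000  -0.0903  -0.1157  +0.0470  -0.4321  -0.3583]
  T[3,:] = [+0.0000  -0.0022  -0.0237  +0.0055  -0.1173  -0.3874]
  T[4,:] = [+0.0000  -0.1655  -0.1878  +0.1230  -0.0963  +0.2767]
  T[5,:] = [+0.0000  -0.0268  -0.0523  +0.0456  -0.0419  +0.0691]
moduli |λ_i(T)| = 0.5172, 0.2329, 0.0764, 0.0764, 0.0011, 0.0000.
ρ(T) = max|λ| = 0.5172; 0.5172 < 1, so it converges for any x₀.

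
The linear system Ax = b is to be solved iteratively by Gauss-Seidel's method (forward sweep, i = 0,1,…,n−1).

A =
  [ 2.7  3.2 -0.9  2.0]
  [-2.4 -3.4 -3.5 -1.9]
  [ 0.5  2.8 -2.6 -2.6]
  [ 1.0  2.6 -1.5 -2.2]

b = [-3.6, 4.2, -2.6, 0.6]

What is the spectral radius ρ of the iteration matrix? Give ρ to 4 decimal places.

Let D = diag(2.7, -3.4, -2.6, -2.2); L, U the strict triangles.
Gauss-Seidel: T = -(D+L)⁻¹U, row 0 first, T[0,2] = -(-0.9)/(2.7) = +0.3333; later rows by forward substitution.
  T[0,:] = [+0.0000, -1.1852, +0.3333, -0.7407]
  T[1,:] = [+0.0000, +0.8366, -1.2647, -0.0359]
  T[2,:] = [+0.0000, +0.6730, -1.2979, -1.1812]
  T[3,:] = [+0.0000, -0.0089, -0.4582, +0.4262]
|λ(T)| sorted: 1.2134, 0.6760, 0.6760, 0.0000.
spectral radius ρ = 1.2134; 1.2134 > 1, so it fails to converge.

1.2134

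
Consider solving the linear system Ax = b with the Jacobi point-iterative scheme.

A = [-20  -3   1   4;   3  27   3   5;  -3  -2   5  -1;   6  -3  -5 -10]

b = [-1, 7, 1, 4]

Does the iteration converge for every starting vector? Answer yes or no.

Diagonal D = diag(-20, 27, 5, -10); L, U strict lower/upper.
Jacobi T = -D⁻¹(L+U): T[1,2] = -(3)/(27) = -0.1111; T[1,1] = 0.
  T[0,:] = [+0.0000, -0.1500, +0.0500, +0.2000]
  T[1,:] = [-0.1111, +0.0000, -0.1111, -0.1852]
  T[2,:] = [+0.6000, +0.4000, +0.0000, +0.2000]
  T[3,:] = [+0.6000, -0.3000, -0.5000, +0.0000]
|λ(T)| sorted: 0.4041, 0.2749, 0.2236, 0.2236.
ρ = 0.4041; 0.4041 < 1: convergent.

yes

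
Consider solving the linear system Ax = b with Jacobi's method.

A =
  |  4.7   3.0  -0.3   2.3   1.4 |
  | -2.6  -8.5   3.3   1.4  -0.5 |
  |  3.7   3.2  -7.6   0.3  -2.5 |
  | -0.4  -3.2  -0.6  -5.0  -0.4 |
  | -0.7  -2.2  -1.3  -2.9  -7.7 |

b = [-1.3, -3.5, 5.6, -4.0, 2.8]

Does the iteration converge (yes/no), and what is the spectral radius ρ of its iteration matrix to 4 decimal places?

yes, ρ = 0.8384

A = D + L + U where D = diag(4.7, -8.5, -7.6, -5, -7.7).
Jacobi: T = -D⁻¹(L+U), T[4,1] = -(-2.2)/(-7.7) = -0.2857; T[4,4] = 0.
  T[0,:] = [+0.0000, -0.6383, +0.0638, -0.4894, -0.2979]
  T[1,:] = [-0.3059, +0.0000, +0.3882, +0.1647, -0.0588]
  T[2,:] = [+0.4868, +0.4211, +0.0000, +0.0395, -0.3289]
  T[3,:] = [-0.0800, -0.6400, -0.1200, +0.0000, -0.0800]
  T[4,:] = [-0.0909, -0.2857, -0.1688, -0.3766, +0.0000]
|eigenvalues of T|: 0.8384, 0.4215, 0.4077, 0.4077, 0.1532.
spectral radius ρ = 0.8384; 0.8384 < 1: convergent.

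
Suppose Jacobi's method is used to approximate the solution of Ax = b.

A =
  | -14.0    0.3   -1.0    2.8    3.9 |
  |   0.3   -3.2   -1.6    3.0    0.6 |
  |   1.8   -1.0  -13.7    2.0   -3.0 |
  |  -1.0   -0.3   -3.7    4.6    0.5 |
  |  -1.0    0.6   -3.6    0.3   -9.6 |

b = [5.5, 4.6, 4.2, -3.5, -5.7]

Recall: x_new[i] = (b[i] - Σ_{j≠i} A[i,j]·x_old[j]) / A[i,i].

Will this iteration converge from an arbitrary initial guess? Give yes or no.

Diagonal D = diag(-14, -3.2, -13.7, 4.6, -9.6); L, U strict lower/upper.
Jacobi T = -D⁻¹(L+U): T[0,2] = -(-1)/(-14) = -0.0714; T[0,0] = 0.
  T[0,:] = [+0.0000, +0.0214, -0.0714, +0.2000, +0.2786]
  T[1,:] = [+0.0938, +0.0000, -0.5000, +0.9375, +0.1875]
  T[2,:] = [+0.1314, -0.0730, +0.0000, +0.1460, -0.2190]
  T[3,:] = [+0.2174, +0.0652, +0.8043, +0.0000, -0.1087]
  T[4,:] = [-0.1042, +0.0625, -0.3750, +0.0312, +0.0000]
|roots of det(T-λI)|: 0.5808, 0.3567, 0.3567, 0.1946, 0.0684.
spectral radius ρ = 0.5808; 0.5808 < 1, so it converges for any x₀.

yes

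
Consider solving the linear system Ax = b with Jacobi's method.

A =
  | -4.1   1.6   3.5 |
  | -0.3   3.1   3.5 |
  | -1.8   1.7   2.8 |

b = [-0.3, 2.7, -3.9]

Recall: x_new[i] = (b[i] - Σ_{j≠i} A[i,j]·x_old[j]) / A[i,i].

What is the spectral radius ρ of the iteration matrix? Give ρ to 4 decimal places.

Diagonal D = diag(-4.1, 3.1, 2.8); L, U strict lower/upper.
Jacobi T = -D⁻¹(L+U): T[2,1] = -(1.7)/(2.8) = -0.6071; T[2,2] = 0.
  T[0,:] = [+0.0000  +0.3902  +0.8537]
  T[1,:] = [+0.0968  +0.0000  -1.1290]
  T[2,:] = [+0.6429  -0.6071  +0.0000]
|eigenvalues of T|: 1.2412, 0.9620, 0.2792.
spectral radius ρ = 1.2412; 1.2412 > 1, so it fails to converge.

1.2412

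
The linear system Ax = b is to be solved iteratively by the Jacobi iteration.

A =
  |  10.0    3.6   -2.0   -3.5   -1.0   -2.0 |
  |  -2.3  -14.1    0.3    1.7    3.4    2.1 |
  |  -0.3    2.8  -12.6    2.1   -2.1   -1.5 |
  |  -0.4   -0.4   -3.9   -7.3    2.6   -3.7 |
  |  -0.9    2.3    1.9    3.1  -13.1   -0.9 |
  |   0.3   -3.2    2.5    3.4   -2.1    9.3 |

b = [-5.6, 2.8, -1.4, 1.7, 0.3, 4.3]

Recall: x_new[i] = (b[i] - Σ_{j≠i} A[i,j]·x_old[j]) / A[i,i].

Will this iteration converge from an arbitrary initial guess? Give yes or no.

yes

Write A = D+L+U with D = diag(10, -14.1, -12.6, -7.3, -13.1, 9.3).
T_J = -D⁻¹(L+U): T[5,1] = -(-3.2)/(9.3) = +0.3441; T[5,5] = 0.
  T[0,:] = [+0.0000, -0.3600, +0.2000, +0.3500, +0.1000, +0.2000]
  T[1,:] = [-0.1631, +0.0000, +0.0213, +0.1206, +0.2411, +0.1489]
  T[2,:] = [-0.0238, +0.2222, +0.0000, +0.1667, -0.1667, -0.1190]
  T[3,:] = [-0.0548, -0.0548, -0.5342, +0.0000, +0.3562, -0.5068]
  T[4,:] = [-0.0687, +0.1756, +0.1450, +0.2366, +0.0000, -0.0687]
  T[5,:] = [-0.0323, +0.3441, -0.2688, -0.3656, +0.2258, +0.0000]
eigenvalue magnitudes: 0.5966, 0.3706, 0.3706, 0.2537, 0.2537, 0.1382.
ρ = 0.5966; 0.5966 < 1 ⇒ converges.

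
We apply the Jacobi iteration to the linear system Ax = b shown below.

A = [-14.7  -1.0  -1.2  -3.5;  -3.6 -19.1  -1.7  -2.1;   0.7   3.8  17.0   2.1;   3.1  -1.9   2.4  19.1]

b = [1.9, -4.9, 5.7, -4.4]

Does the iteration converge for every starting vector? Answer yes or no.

yes

Split A = D + L + U, D = diag(-14.7, -19.1, 17, 19.1).
Jacobi T = -D⁻¹(L+U): T[1,2] = -(-1.7)/(-19.1) = -0.0890; T[1,1] = 0.
  T[0,:] = [+0.0000  -0.0680  -0.0816  -0.2381]
  T[1,:] = [-0.1885  +0.0000  -0.0890  -0.1099]
  T[2,:] = [-0.0412  -0.2235  +0.0000  -0.1235]
  T[3,:] = [-0.1623  +0.0995  -0.1257  +0.0000]
eigenvalue magnitudes: 0.3183, 0.2586, 0.0809, 0.0809.
spectral radius ρ = 0.3183; 0.3183 < 1, so it converges for any x₀.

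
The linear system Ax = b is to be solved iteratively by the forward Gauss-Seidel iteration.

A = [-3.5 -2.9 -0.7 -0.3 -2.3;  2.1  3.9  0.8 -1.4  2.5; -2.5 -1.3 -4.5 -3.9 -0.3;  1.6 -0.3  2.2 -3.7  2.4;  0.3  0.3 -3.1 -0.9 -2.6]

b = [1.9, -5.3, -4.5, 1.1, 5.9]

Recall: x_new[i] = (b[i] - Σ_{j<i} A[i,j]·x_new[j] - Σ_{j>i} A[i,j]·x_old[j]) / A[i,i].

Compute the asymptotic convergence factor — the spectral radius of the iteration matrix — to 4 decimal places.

A = D + L + U where D = diag(-3.5, 3.9, -4.5, -3.7, -2.6).
GS T = -(D+L)⁻¹U: row 0 first, T[0,1] = -(-2.9)/(-3.5) = -0.8286; later rows by forward substitution.
  T[0,:] = [+0.0000  -0.8286  -0.2000  -0.0857  -0.6571]
  T[1,:] = [+0.0000  +0.4462  -0.0974  +0.4051  -0.2872]
  T[2,:] = [+0.0000  +0.3314  +0.1393  -0.9361  +0.3814]
  T[3,:] = [+0.0000  -0.1974  +0.0042  -0.6265  +0.6145]
  T[4,:] = [+0.0000  -0.3710  -0.2018  +1.3698  -0.7764]
|eigenvalues of T|: 1.5667, 0.4210, 0.4210, 0.0397, 0.0000.
spectral radius ρ = 1.5667; 1.5667 > 1, so it fails to converge.

1.5667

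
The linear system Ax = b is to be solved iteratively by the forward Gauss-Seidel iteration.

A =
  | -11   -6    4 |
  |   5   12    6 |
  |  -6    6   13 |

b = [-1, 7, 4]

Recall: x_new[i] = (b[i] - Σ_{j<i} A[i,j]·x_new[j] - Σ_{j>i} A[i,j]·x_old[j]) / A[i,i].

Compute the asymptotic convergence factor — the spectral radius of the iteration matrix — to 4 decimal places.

0.8448

A = D + L + U where D = diag(-11, 12, 13).
T_GS = -(D+L)⁻¹U: row 0 first, T[0,2] = -(4)/(-11) = +0.3636; later rows by forward substitution.
  T[0,:] = [+0.0000, -0.5455, +0.3636]
  T[1,:] = [+0.0000, +0.2273, -0.6515]
  T[2,:] = [+0.0000, -0.3566, +0.4685]
|λ(T)| sorted: 0.8448, 0.1490, 0.0000.
ρ = 0.8448; 0.8448 < 1, so it converges for any x₀.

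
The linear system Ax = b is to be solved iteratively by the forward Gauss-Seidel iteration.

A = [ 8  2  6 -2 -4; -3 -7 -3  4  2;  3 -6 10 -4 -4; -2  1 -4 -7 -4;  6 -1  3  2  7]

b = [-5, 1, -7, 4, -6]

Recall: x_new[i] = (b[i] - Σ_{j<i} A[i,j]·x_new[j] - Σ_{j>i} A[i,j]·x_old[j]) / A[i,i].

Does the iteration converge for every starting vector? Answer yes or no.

no

A = D + L + U where D = diag(8, -7, 10, -7, 7).
T_GS = -(D+L)⁻¹U: row 0 first, T[0,2] = -(6)/(8) = -0.7500; later rows by forward substitution.
  T[0,:] = [+0.0000  -0.2500  -0.7500  +0.2500  +0.5000]
  T[1,:] = [+0.0000  +0.1071  -0.1071  +0.4643  +0.0714]
  T[2,:] = [+0.0000  +0.1393  +0.1607  +0.6036  +0.2929]
  T[3,:] = [+0.0000  +0.0071  +0.1071  -0.3500  -0.8714]
  T[4,:] = [+0.0000  +0.1679  +0.5281  -0.3066  -0.2949]
|eigenvalues of T|: 1.1411, 0.5366, 0.5366, 0.0639, 0.0000.
spectral radius ρ = 1.1411; 1.1411 > 1: divergent.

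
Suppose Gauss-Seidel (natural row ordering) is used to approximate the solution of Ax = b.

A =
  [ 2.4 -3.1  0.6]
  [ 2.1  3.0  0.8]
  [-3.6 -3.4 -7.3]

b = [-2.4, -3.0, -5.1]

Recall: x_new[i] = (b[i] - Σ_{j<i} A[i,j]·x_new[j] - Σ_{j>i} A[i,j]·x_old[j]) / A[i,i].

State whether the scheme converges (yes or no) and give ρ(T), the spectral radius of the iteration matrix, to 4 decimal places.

yes, ρ = 0.9223

Split A = D + L + U, D = diag(2.4, 3, -7.3).
Gauss-Seidel: T = -(D+L)⁻¹U, row 0 first, T[0,2] = -(0.6)/(2.4) = -0.2500; later rows by forward substitution.
  T[0,:] = [+0.0000 +1.2917 -0.2500]
  T[1,:] = [+0.0000 -0.9042 -0.0917]
  T[2,:] = [+0.0000 -0.2159 +0.1660]
moduli |λ_i(T)| = 0.9223, 0.1842, 0.0000.
ρ(T) = max|λ| = 0.9223; 0.9223 < 1 ⇒ converges.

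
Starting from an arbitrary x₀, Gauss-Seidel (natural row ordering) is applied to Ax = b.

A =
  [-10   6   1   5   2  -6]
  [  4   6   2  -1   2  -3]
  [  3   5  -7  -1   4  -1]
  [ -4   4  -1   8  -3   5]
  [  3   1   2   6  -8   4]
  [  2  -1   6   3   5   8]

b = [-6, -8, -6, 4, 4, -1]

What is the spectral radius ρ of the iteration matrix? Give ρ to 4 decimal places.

Let D = diag(-10, 6, -7, 8, -8, 8); L, U the strict triangles.
GS T = -(D+L)⁻¹U: row 0 first, T[0,4] = -(2)/(-10) = +0.2000; later rows by forward substitution.
  T[0,:] = [+0.0000, +0.6000, +0.1000, +0.5000, +0.2000, -0.6000]
  T[1,:] = [+0.0000, -0.4000, -0.4000, -0.1667, -0.4667, +0.9000]
  T[2,:] = [+0.0000, -0.0286, -0.2429, -0.0476, +0.3238, +0.2429]
  T[3,:] = [+0.0000, +0.4964, +0.2196, +0.3274, +0.7488, -1.3446]
  T[4,:] = [+0.0000, +0.5402, +0.0915, +0.4003, +0.6592, -0.5603]
  T[5,:] = [+0.0000, -0.7023, -0.0324, -0.4831, -1.0440, +0.9348]
|roots of det(T-λI)|: 1.6692, 0.3862, 0.2485, 0.2485, 0.0337, 0.0000.
ρ = 1.6692; 1.6692 > 1, so it fails to converge.

1.6692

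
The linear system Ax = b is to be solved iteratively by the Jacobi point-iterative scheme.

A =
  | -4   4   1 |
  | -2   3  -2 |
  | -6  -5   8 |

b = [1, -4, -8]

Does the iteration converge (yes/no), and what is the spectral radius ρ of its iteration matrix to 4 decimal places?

Let D = diag(-4, 3, 8); L, U the strict triangles.
T_J = -D⁻¹(L+U): T[0,1] = -(4)/(-4) = +1.0000; T[0,0] = 0.
  T[0,:] = [+0.0000 +1.0000 +0.2500]
  T[1,:] = [+0.6667 +0.0000 +0.6667]
  T[2,:] = [+0.7500 +0.6250 +0.0000]
moduli |λ_i(T)| = 1.3154, 0.6777, 0.6777.
spectral radius ρ = 1.3154; 1.3154 > 1, so it fails to converge.

no, ρ = 1.3154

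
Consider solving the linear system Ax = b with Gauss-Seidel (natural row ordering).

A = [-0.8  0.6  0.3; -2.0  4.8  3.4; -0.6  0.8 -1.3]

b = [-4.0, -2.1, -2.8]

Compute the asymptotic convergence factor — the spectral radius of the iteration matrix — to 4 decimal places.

0.6054

Let D = diag(-0.8, 4.8, -1.3); L, U the strict triangles.
Gauss-Seidel: T = -(D+L)⁻¹U, row 0 first, T[0,2] = -(0.3)/(-0.8) = +0.3750; later rows by forward substitution.
  T[0,:] = [+0.0000, +0.7500, +0.3750]
  T[1,:] = [+0.0000, +0.3125, -0.5521]
  T[2,:] = [+0.0000, -0.1538, -0.5128]
moduli |λ_i(T)| = 0.6054, 0.4050, 0.0000.
ρ = 0.6054; 0.6054 < 1, so it converges for any x₀.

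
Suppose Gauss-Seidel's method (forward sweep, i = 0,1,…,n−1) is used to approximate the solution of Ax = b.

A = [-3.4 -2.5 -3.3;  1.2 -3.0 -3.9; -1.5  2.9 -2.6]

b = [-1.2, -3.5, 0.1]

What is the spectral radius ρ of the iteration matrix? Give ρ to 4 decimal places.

A = D + L + U where D = diag(-3.4, -3, -2.6).
Gauss-Seidel: T = -(D+L)⁻¹U, row 0 first, T[0,1] = -(-2.5)/(-3.4) = -0.7353; later rows by forward substitution.
  T[0,:] = [+0.0000 -0.7353 -0.9706]
  T[1,:] = [+0.0000 -0.2941 -1.6882]
  T[2,:] = [+0.0000 +0.0962 -1.3231]
|λ(T)| sorted: 1.1285, 0.4887, 0.0000.
ρ = 1.1285; 1.1285 > 1, so it fails to converge.

1.1285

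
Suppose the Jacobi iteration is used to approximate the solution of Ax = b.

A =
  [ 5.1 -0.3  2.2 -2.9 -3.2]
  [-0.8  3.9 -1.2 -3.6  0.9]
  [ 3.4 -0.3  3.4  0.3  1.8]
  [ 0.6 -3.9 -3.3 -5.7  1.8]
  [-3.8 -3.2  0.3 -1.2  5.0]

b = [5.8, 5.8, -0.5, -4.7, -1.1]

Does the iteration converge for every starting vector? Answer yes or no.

Write A = D+L+U with D = diag(5.1, 3.9, 3.4, -5.7, 5).
T_J = -D⁻¹(L+U): T[1,0] = -(-0.8)/(3.9) = +0.2051; T[1,1] = 0.
  T[0,:] = [+0.0000, +0.0588, -0.4314, +0.5686, +0.6275]
  T[1,:] = [+0.2051, +0.0000, +0.3077, +0.9231, -0.2308]
  T[2,:] = [-1.0000, +0.0882, +0.0000, -0.0882, -0.5294]
  T[3,:] = [+0.1053, -0.6842, -0.5789, +0.0000, +0.3158]
  T[4,:] = [+0.7600, +0.6400, -0.0600, +0.2400, +0.0000]
moduli |λ_i(T)| = 1.3527, 0.9485, 0.9485, 0.6917, 0.4818.
ρ(T) = max|λ| = 1.3527; 1.3527 > 1: divergent.

no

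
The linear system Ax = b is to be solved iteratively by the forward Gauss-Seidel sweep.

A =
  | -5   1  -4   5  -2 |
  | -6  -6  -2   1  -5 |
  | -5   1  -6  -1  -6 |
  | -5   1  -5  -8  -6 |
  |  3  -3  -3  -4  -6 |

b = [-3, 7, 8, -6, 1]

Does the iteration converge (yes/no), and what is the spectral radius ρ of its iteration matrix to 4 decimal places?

no, ρ = 1.1715

A = D + L + U where D = diag(-5, -6, -6, -8, -6).
T_GS = -(D+L)⁻¹U: row 0 first, T[0,1] = -(1)/(-5) = +0.2000; later rows by forward substitution.
  T[0,:] = [+0.0000 +0.2000 -0.8000 +1.0000 -0.4000]
  T[1,:] = [+0.0000 -0.2000 +0.4667 -0.8333 -0.4333]
  T[2,:] = [+0.0000 -0.2000 +0.7444 -1.1389 -0.7389]
  T[3,:] = [+0.0000 -0.0250 +0.0931 -0.0174 -0.0924]
  T[4,:] = [+0.0000 +0.3167 -1.0676 +1.4977 +0.4477]
moduli |λ_i(T)| = 1.1715, 0.2467, 0.1476, 0.0977, 0.0000.
ρ(T) = max|λ| = 1.1715; 1.1715 > 1, so it fails to converge.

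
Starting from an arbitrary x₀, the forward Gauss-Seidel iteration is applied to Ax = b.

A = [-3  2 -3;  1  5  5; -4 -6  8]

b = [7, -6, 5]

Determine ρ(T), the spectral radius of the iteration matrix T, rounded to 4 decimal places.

Write A = D+L+U with D = diag(-3, 5, 8).
GS T = -(D+L)⁻¹U: row 0 first, T[0,2] = -(-3)/(-3) = -1.0000; later rows by forward substitution.
  T[0,:] = [+0.0000  +0.6667  -1.0000]
  T[1,:] = [+0.0000  -0.1333  -0.8000]
  T[2,:] = [+0.0000  +0.2333  -1.1000]
|λ(T)| sorted: 0.8333, 0.4000, 0.0000.
spectral radius ρ = 0.8333; 0.8333 < 1 ⇒ converges.

0.8333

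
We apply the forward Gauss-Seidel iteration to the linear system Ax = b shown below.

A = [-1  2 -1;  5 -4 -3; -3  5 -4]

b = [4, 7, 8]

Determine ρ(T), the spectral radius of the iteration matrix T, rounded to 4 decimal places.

A = D + L + U where D = diag(-1, -4, -4).
GS T = -(D+L)⁻¹U: row 0 first, T[0,2] = -(-1)/(-1) = -1.0000; later rows by forward substitution.
  T[0,:] = [+0.0000 +2.0000 -1.0000]
  T[1,:] = [+0.0000 +2.5000 -2.0000]
  T[2,:] = [+0.0000 +1.6250 -1.7500]
|λ(T)| sorted: 1.5000, 0.7500, 0.0000.
ρ(T) = max|λ| = 1.5000; 1.5000 > 1: divergent.

1.5000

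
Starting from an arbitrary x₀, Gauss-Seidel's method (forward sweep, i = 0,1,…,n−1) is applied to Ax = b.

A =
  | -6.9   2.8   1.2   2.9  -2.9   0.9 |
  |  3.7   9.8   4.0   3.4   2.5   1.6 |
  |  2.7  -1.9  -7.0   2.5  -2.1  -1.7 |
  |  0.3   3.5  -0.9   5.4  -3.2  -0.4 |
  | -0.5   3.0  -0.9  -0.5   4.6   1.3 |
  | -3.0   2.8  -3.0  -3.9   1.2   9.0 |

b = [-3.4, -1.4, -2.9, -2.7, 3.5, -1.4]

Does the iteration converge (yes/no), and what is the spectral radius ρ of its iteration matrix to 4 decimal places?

Split A = D + L + U, D = diag(-6.9, 9.8, -7, 5.4, 4.6, 9).
Gauss-Seidel: T = -(D+L)⁻¹U, row 0 first, T[0,3] = -(2.9)/(-6.9) = +0.4203; later rows by forward substitution.
  T[0,:] = [+0.0000  +0.4058  +0.1739  +0.4203  -0.4203  +0.1304]
  T[1,:] = [+0.0000  -0.1532  -0.4738  -0.5056  -0.0964  -0.2125]
  T[2,:] = [+0.0000  +0.1981  +0.1957  +0.6565  -0.4359  -0.1349]
  T[3,:] = [+0.0000  +0.1098  +0.3301  +0.4138  +0.6058  +0.1821]
  T[4,:] = [+0.0000  +0.1947  +0.4021  +0.5489  -0.0022  -0.1364]
  T[5,:] = [+0.0000  +0.2706  +0.3600  +0.6224  +0.0074  +0.1617]
|λ(T)| sorted: 0.8351, 0.3829, 0.3829, 0.1642, 0.1642, 0.0000.
ρ = 0.8351; 0.8351 < 1 ⇒ converges.

yes, ρ = 0.8351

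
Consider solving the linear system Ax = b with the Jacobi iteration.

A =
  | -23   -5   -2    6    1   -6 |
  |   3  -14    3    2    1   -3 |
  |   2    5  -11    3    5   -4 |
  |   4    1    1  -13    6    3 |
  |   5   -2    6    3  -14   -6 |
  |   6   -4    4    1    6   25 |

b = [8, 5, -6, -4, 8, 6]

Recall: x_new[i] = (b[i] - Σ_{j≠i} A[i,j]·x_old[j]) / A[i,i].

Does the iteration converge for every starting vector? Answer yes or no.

Split A = D + L + U, D = diag(-23, -14, -11, -13, -14, 25).
Jacobi T = -D⁻¹(L+U): T[0,1] = -(-5)/(-23) = -0.2174; T[0,0] = 0.
  T[0,:] = [+0.0000, -0.2174, -0.0870, +0.2609, +0.0435, -0.2609]
  T[1,:] = [+0.2143, +0.0000, +0.2143, +0.1429, +0.0714, -0.2143]
  T[2,:] = [+0.1818, +0.4545, +0.0000, +0.2727, +0.4545, -0.3636]
  T[3,:] = [+0.3077, +0.0769, +0.0769, +0.0000, +0.4615, +0.2308]
  T[4,:] = [+0.3571, -0.1429, +0.4286, +0.2143, +0.0000, -0.4286]
  T[5,:] = [-0.2400, +0.1600, -0.1600, -0.0400, -0.2400, +0.0000]
eigenvalue magnitudes: 0.8393, 0.5221, 0.5221, 0.1517, 0.0647, 0.0234.
ρ(T) = max|λ| = 0.8393; 0.8393 < 1, so it converges for any x₀.

yes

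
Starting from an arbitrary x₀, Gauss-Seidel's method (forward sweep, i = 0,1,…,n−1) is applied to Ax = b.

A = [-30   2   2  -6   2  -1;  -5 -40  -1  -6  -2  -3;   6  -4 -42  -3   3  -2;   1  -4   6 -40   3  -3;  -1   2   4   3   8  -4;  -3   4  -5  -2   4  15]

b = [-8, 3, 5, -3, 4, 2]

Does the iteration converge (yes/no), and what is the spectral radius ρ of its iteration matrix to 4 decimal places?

Split A = D + L + U, D = diag(-30, -40, -42, -40, 8, 15).
T_GS = -(D+L)⁻¹U: row 0 first, T[0,1] = -(2)/(-30) = +0.0667; later rows by forward substitution.
  T[0,:] = [+0.0000  +0.0667  +0.0667  -0.2000  +0.0667  -0.0333]
  T[1,:] = [+0.0000  -0.0083  -0.0333  -0.1250  -0.0583  -0.0708]
  T[2,:] = [+0.0000  +0.0103  +0.0127  -0.0881  +0.0865  -0.0456]
  T[3,:] = [+0.0000  +0.0040  +0.0069  -0.0057  +0.0955  -0.0756]
  T[4,:] = [+0.0000  +0.0037  +0.0077  +0.0524  -0.0561  +0.5647]
  T[5,:] = [+0.0000  +0.0185  +0.0253  -0.0508  +0.0854  -0.1637]
|eigenvalues of T|: 0.3540, 0.1056, 0.1056, 0.0502, 0.0045, 0.0000.
spectral radius ρ = 0.3540; 0.3540 < 1 ⇒ converges.

yes, ρ = 0.3540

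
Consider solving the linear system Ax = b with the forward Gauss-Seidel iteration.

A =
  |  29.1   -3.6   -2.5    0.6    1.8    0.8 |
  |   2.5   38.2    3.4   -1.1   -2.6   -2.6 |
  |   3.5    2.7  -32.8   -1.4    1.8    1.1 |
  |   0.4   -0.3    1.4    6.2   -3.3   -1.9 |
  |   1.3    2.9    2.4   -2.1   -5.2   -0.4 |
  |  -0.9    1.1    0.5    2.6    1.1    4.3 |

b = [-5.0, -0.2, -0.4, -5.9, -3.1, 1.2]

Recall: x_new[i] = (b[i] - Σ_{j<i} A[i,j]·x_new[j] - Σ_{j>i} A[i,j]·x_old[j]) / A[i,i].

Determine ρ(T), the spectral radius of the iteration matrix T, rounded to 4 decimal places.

Write A = D+L+U with D = diag(29.1, 38.2, -32.8, 6.2, -5.2, 4.3).
T_GS = -(D+L)⁻¹U: row 0 first, T[0,1] = -(-3.6)/(29.1) = +0.1237; later rows by forward substitution.
  T[0,:] = [+0.0000, +0.1237, +0.0859, -0.0206, -0.0619, -0.0275]
  T[1,:] = [+0.0000, -0.0081, -0.0946, +0.0301, +0.0721, +0.0699]
  T[2,:] = [+0.0000, +0.0125, +0.0014, -0.0424, +0.0542, +0.0364]
  T[3,:] = [+0.0000, -0.0112, -0.0104, +0.0124, +0.5275, +0.3034]
  T[4,:] = [+0.0000, +0.0367, -0.0264, -0.0129, -0.1633, -0.1506]
  T[5,:] = [+0.0000, +0.0239, +0.0551, -0.0113, -0.3149, -0.1728]
eigenvalue magnitudes: 0.3743, 0.0781, 0.0757, 0.0757, 0.0240, 0.0000.
ρ(T) = max|λ| = 0.3743; 0.3743 < 1, so it converges for any x₀.

0.3743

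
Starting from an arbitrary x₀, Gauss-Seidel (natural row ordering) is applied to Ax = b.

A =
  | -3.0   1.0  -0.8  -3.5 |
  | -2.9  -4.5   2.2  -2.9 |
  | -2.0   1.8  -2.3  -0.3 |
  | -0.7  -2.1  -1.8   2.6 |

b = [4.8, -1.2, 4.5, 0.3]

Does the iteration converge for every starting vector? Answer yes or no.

no

A = D + L + U where D = diag(-3, -4.5, -2.3, 2.6).
Gauss-Seidel: T = -(D+L)⁻¹U, row 0 first, T[0,1] = -(1)/(-3) = +0.3333; later rows by forward substitution.
  T[0,:] = [+0.0000 +0.3333 -0.2667 -1.1667]
  T[1,:] = [+0.0000 -0.2148 +0.6607 +0.1074]
  T[2,:] = [+0.0000 -0.4580 +0.7490 +0.9681]
  T[3,:] = [+0.0000 -0.4008 +0.9804 +0.4429]
|roots of det(T-λI)|: 1.3616, 0.3952, 0.0106, 0.0000.
spectral radius ρ = 1.3616; 1.3616 > 1: divergent.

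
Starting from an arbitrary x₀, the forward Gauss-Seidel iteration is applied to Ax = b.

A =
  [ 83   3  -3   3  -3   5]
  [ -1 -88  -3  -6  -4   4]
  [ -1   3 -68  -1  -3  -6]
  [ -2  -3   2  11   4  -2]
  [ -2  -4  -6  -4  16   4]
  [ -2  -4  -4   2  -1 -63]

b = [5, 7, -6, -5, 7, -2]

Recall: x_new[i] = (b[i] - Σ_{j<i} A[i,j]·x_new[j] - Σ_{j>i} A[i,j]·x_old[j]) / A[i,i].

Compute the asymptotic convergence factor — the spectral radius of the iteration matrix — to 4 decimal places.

0.1878

A = D + L + U where D = diag(83, -88, -68, 11, 16, -63).
GS T = -(D+L)⁻¹U: row 0 first, T[0,1] = -(3)/(83) = -0.0361; later rows by forward substitution.
  T[0,:] = [+0.0000  -0.0361  +0.0361  -0.0361  +0.0361  -0.0602]
  T[1,:] = [+0.0000  +0.0004  -0.0345  -0.0678  -0.0459  +0.0461]
  T[2,:] = [+0.0000  +0.0005  -0.0021  -0.0172  -0.0467  -0.0853]
  T[3,:] = [+0.0000  -0.0066  -0.0025  -0.0219  -0.3611  +0.1990]
  T[4,:] = [+0.0000  -0.0058  -0.0055  -0.0334  -0.1147  -0.2282]
  T[5,:] = [+0.0000  +0.0010  +0.0012  +0.0064  -0.0049  +0.0143]
eigenvalue magnitudes: 0.1878, 0.0894, 0.0373, 0.0091, 0.0091, 0.0000.
spectral radius ρ = 0.1878; 0.1878 < 1: convergent.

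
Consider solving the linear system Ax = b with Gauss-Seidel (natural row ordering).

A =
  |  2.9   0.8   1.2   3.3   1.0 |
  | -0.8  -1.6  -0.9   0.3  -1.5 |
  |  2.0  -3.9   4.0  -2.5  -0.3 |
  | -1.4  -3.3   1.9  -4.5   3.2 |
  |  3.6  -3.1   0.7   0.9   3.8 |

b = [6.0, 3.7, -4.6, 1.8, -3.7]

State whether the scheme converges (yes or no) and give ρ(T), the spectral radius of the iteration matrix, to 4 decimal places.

Split A = D + L + U, D = diag(2.9, -1.6, 4, -4.5, 3.8).
Gauss-Seidel: T = -(D+L)⁻¹U, row 0 first, T[0,4] = -(1)/(2.9) = -0.3448; later rows by forward substitution.
  T[0,:] = [+0.0000  -0.2759  -0.4138  -1.1379  -0.3448]
  T[1,:] = [+0.0000  +0.1379  -0.3556  +0.7565  -0.7651]
  T[2,:] = [+0.0000  +0.2724  -0.1398  +1.9315  -0.4985]
  T[3,:] = [+0.0000  +0.0997  +0.3305  +0.6148  +1.1690]
  T[4,:] = [+0.0000  +0.3001  +0.0494  +1.1937  -0.4825]
|λ(T)| sorted: 1.6106, 1.1916, 0.3785, 0.0899, 0.0000.
ρ = 1.6106; 1.6106 > 1: divergent.

no, ρ = 1.6106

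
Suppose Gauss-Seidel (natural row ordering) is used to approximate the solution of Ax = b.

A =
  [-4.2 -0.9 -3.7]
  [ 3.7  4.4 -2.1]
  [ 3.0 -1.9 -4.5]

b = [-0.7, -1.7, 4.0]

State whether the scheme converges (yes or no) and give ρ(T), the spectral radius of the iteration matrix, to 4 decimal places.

Diagonal D = diag(-4.2, 4.4, -4.5); L, U strict lower/upper.
GS T = -(D+L)⁻¹U: row 0 first, T[0,2] = -(-3.7)/(-4.2) = -0.8810; later rows by forward substitution.
  T[0,:] = [+0.0000 -0.2143 -0.8810]
  T[1,:] = [+0.0000 +0.1802 +1.2181]
  T[2,:] = [+0.0000 -0.2189 -1.1016]
|eigenvalues of T|: 0.8403, 0.0811, 0.0000.
ρ(T) = max|λ| = 0.8403; 0.8403 < 1, so it converges for any x₀.

yes, ρ = 0.8403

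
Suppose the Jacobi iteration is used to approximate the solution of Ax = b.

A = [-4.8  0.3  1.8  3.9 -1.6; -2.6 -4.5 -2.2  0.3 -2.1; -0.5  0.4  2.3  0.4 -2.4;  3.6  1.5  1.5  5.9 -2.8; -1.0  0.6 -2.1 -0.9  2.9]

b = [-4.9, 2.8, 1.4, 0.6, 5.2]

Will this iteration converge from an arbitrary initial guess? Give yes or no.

no

A = D + L + U where D = diag(-4.8, -4.5, 2.3, 5.9, 2.9).
T_J = -D⁻¹(L+U): T[0,2] = -(1.8)/(-4.8) = +0.3750; T[0,0] = 0.
  T[0,:] = [+0.0000, +0.0625, +0.3750, +0.8125, -0.3333]
  T[1,:] = [-0.5778, +0.0000, -0.4889, +0.0667, -0.4667]
  T[2,:] = [+0.2174, -0.1739, +0.0000, -0.1739, +1.0435]
  T[3,:] = [-0.6102, -0.2542, -0.2542, +0.0000, +0.4746]
  T[4,:] = [+0.3448, -0.2069, +0.7241, +0.3103, +0.0000]
|eigenvalues of T|: 1.1317, 0.8126, 0.6744, 0.6744, 0.0877.
spectral radius ρ = 1.1317; 1.1317 > 1 ⇒ diverges.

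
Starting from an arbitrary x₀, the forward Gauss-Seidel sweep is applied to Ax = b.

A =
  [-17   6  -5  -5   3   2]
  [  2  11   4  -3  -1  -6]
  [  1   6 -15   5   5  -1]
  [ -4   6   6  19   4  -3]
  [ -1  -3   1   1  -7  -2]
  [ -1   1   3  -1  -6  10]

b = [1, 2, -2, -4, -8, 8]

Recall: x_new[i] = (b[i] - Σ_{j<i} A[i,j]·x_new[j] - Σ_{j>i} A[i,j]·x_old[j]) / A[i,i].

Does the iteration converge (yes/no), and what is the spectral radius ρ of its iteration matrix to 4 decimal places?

yes, ρ = 0.9382

Let D = diag(-17, 11, -15, 19, -7, 10); L, U the strict triangles.
T_GS = -(D+L)⁻¹U: row 0 first, T[0,2] = -(-5)/(-17) = -0.2941; later rows by forward substitution.
  T[0,:] = [+0.0000, +0.3529, -0.2941, -0.2941, +0.1765, +0.1176]
  T[1,:] = [+0.0000, -0.0642, -0.3102, +0.3262, +0.0588, +0.5241]
  T[2,:] = [+0.0000, -0.0021, -0.1437, +0.4442, +0.3686, +0.1508]
  T[3,:] = [+0.0000, +0.0952, +0.0814, -0.3052, -0.3084, -0.0305]
  T[4,:] = [+0.0000, -0.0096, +0.1660, -0.0779, -0.0418, -0.5099]
  T[5,:] = [+0.0000, +0.0461, +0.1525, -0.2726, -0.1547, -0.3949]
|λ(T)| sorted: 0.9382, 0.1558, 0.1558, 0.1063, 0.1063, 0.0000.
spectral radius ρ = 0.9382; 0.9382 < 1, so it converges for any x₀.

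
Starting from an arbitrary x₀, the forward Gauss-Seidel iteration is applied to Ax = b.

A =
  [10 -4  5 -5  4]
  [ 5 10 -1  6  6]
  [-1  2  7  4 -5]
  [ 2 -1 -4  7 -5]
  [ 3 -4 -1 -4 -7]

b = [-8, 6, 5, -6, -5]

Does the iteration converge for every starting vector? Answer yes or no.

Diagonal D = diag(10, 10, 7, 7, -7); L, U strict lower/upper.
GS T = -(D+L)⁻¹U: row 0 first, T[0,3] = -(-5)/(10) = +0.5000; later rows by forward substitution.
  T[0,:] = [+0.0000, +0.4000, -0.5000, +0.5000, -0.4000]
  T[1,:] = [+0.0000, -0.2000, +0.3500, -0.8500, -0.4000]
  T[2,:] = [+0.0000, +0.1143, -0.1714, -0.2571, +0.7714]
  T[3,:] = [+0.0000, -0.0776, +0.0949, -0.4112, +1.2122]
  T[4,:] = [+0.0000, +0.3137, -0.4440, +0.9717, -0.7458]
|λ(T)| sorted: 1.4934, 0.3145, 0.2078, 0.0717, 0.0000.
ρ = 1.4934; 1.4934 > 1: divergent.

no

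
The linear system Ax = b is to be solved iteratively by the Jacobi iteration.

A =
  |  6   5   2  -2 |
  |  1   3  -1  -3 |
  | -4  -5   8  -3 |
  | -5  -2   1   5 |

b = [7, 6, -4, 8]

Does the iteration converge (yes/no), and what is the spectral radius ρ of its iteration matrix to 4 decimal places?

no, ρ = 1.3322

Split A = D + L + U, D = diag(6, 3, 8, 5).
Jacobi T = -D⁻¹(L+U): T[3,2] = -(1)/(5) = -0.2000; T[3,3] = 0.
  T[0,:] = [+0.0000, -0.8333, -0.3333, +0.3333]
  T[1,:] = [-0.3333, +0.0000, +0.3333, +1.0000]
  T[2,:] = [+0.5000, +0.6250, +0.0000, +0.3750]
  T[3,:] = [+1.0000, +0.4000, -0.2000, +0.0000]
|roots of det(T-λI)|: 1.3322, 0.9871, 0.9871, 0.1220.
ρ = 1.3322; 1.3322 > 1: divergent.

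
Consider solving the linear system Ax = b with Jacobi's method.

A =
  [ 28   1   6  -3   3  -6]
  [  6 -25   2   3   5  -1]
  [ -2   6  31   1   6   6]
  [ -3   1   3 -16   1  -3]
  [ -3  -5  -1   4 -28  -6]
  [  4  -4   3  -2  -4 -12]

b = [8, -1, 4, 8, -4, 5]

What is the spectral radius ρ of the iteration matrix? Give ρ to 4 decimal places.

Let D = diag(28, -25, 31, -16, -28, -12); L, U the strict triangles.
T_J = -D⁻¹(L+U): T[4,0] = -(-3)/(-28) = -0.1071; T[4,4] = 0.
  T[0,:] = [+0.0000, -0.0357, -0.2143, +0.1071, -0.1071, +0.2143]
  T[1,:] = [+0.2400, +0.0000, +0.0800, +0.1200, +0.2000, -0.0400]
  T[2,:] = [+0.0645, -0.1935, +0.0000, -0.0323, -0.1935, -0.1935]
  T[3,:] = [-0.1875, +0.0625, +0.1875, +0.0000, +0.0625, -0.1875]
  T[4,:] = [-0.1071, -0.1786, -0.0357, +0.1429, +0.0000, -0.2143]
  T[5,:] = [+0.3333, -0.3333, +0.2500, -0.1667, -0.3333, +0.0000]
|eigenvalues of T|: 0.5196, 0.3934, 0.3934, 0.2319, 0.2319, 0.0577.
ρ = 0.5196; 0.5196 < 1: convergent.

0.5196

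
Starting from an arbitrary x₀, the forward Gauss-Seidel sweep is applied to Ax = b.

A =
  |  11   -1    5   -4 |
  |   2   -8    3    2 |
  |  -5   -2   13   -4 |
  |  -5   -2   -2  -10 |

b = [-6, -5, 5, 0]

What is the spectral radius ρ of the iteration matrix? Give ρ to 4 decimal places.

Diagonal D = diag(11, -8, 13, -10); L, U strict lower/upper.
T_GS = -(D+L)⁻¹U: row 0 first, T[0,1] = -(-1)/(11) = +0.0909; later rows by forward substitution.
  T[0,:] = [+0.0000, +0.0909, -0.4545, +0.3636]
  T[1,:] = [+0.0000, +0.0227, +0.2614, +0.3409]
  T[2,:] = [+0.0000, +0.0385, -0.1346, +0.5000]
  T[3,:] = [+0.0000, -0.0577, +0.2019, -0.3500]
moduli |λ_i(T)| = 0.5740, 0.0956, 0.0956, 0.0000.
ρ = 0.5740; 0.5740 < 1, so it converges for any x₀.

0.5740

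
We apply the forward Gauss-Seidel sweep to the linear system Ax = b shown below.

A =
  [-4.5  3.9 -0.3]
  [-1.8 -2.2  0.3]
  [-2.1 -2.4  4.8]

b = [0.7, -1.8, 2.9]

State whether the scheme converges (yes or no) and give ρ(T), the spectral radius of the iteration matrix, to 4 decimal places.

yes, ρ = 0.7151

Write A = D+L+U with D = diag(-4.5, -2.2, 4.8).
T_GS = -(D+L)⁻¹U: row 0 first, T[0,2] = -(-0.3)/(-4.5) = -0.0667; later rows by forward substitution.
  T[0,:] = [+0.0000  +0.8667  -0.0667]
  T[1,:] = [+0.0000  -0.7091  +0.1909]
  T[2,:] = [+0.0000  +0.0246  +0.0663]
|roots of det(T-λI)|: 0.7151, 0.0723, 0.0000.
ρ(T) = max|λ| = 0.7151; 0.7151 < 1, so it converges for any x₀.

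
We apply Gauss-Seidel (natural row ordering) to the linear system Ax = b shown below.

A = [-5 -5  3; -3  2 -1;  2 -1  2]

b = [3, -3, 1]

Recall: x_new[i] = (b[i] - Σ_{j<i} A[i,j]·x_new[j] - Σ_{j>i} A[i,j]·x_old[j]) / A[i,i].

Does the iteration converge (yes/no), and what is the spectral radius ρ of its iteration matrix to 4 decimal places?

Write A = D+L+U with D = diag(-5, 2, 2).
T_GS = -(D+L)⁻¹U: row 0 first, T[0,1] = -(-5)/(-5) = -1.0000; later rows by forward substitution.
  T[0,:] = [+0.0000 -1.0000 +0.6000]
  T[1,:] = [+0.0000 -1.5000 +1.4000]
  T[2,:] = [+0.0000 +0.2500 +0.1000]
|roots of det(T-λI)|: 1.6950, 0.2950, 0.0000.
ρ(T) = max|λ| = 1.6950; 1.6950 > 1, so it fails to converge.

no, ρ = 1.6950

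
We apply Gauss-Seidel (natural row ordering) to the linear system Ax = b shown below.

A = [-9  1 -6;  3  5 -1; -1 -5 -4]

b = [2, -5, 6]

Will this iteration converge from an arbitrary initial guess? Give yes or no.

Write A = D+L+U with D = diag(-9, 5, -4).
GS T = -(D+L)⁻¹U: row 0 first, T[0,1] = -(1)/(-9) = +0.1111; later rows by forward substitution.
  T[0,:] = [+0.0000  +0.1111  -0.6667]
  T[1,:] = [+0.0000  -0.0667  +0.6000]
  T[2,:] = [+0.0000  +0.0556  -0.5833]
|λ(T)| sorted: 0.6413, 0.0087, 0.0000.
ρ(T) = max|λ| = 0.6413; 0.6413 < 1: convergent.

yes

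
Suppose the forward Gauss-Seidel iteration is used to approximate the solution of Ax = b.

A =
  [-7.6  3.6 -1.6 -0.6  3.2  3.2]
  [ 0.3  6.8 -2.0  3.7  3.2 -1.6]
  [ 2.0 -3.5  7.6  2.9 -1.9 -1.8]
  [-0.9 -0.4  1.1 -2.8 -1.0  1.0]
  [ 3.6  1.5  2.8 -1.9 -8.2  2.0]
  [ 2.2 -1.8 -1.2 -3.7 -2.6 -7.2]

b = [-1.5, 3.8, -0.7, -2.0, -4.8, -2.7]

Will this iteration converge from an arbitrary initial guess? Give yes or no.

yes

Let D = diag(-7.6, 6.8, 7.6, -2.8, -8.2, -7.2); L, U the strict triangles.
Gauss-Seidel: T = -(D+L)⁻¹U, row 0 first, T[0,1] = -(3.6)/(-7.6) = +0.4737; later rows by forward substitution.
  T[0,:] = [+0.0000, +0.4737, -0.2105, -0.0789, +0.4211, +0.4211]
  T[1,:] = [+0.0000, -0.0209, +0.3034, -0.5406, -0.4892, +0.2167]
  T[2,:] = [+0.0000, -0.1343, +0.1951, -0.6098, -0.0861, +0.2258]
  T[3,:] = [+0.0000, -0.2020, +0.1010, -0.1369, -0.4564, +0.2796]
  T[4,:] = [+0.0000, +0.2051, +0.0063, -0.3100, +0.1717, +0.4807]
  T[5,:] = [+0.0000, +0.2021, -0.2269, +0.3950, +0.4378, -0.2804]
|λ(T)| sorted: 0.8433, 0.4812, 0.2893, 0.2893, 0.0417, 0.0000.
ρ = 0.8433; 0.8433 < 1: convergent.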